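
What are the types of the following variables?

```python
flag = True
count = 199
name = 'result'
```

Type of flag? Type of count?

flag is bool; count is int

bool, int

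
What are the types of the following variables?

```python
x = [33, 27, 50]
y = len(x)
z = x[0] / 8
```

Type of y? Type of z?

len() returns int; int / int returns float

int, float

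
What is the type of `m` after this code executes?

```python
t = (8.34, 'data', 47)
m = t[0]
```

Index 0 of tuple is 8.34 which is float

float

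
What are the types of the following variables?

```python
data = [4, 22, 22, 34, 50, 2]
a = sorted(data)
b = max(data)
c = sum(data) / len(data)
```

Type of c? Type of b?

int / int returns float; max of ints returns int

float, int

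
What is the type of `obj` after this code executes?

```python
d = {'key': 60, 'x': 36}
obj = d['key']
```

Accessing dict[str, int] with key 'key' returns int value 60

int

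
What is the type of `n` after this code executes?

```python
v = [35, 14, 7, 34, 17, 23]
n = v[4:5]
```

Slicing a list always returns a list

list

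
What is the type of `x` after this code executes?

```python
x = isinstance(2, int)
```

isinstance() returns bool

bool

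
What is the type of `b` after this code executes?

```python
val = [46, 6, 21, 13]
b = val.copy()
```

list.copy() returns list

list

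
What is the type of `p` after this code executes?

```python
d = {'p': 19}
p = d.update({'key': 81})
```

dict.update() returns None

NoneType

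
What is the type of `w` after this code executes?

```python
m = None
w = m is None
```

'is' comparison returns bool

bool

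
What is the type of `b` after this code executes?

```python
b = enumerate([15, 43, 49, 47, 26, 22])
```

enumerate() returns an enumerate iterator object

enumerate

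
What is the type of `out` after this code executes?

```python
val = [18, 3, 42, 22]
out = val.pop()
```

list.pop() returns the popped element (int here)

int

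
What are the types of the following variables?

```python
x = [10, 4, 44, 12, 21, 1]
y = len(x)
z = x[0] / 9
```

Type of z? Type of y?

int / int returns float; len() returns int

float, int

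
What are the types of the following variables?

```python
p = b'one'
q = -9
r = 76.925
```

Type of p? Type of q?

p is bytes; q is int

bytes, int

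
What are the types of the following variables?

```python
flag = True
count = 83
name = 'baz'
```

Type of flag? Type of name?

flag is bool; name is str

bool, str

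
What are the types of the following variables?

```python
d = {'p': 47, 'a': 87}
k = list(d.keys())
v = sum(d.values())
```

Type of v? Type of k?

sum of int values returns int; list(...) returns list

int, list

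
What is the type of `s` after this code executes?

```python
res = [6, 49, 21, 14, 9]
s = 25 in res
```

'in' operator returns bool

bool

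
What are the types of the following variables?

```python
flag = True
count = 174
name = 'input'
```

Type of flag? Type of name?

flag is bool; name is str

bool, str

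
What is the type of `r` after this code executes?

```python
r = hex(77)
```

hex() returns str representation

str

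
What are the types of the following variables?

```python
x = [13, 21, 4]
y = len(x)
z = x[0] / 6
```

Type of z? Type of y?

int / int returns float; len() returns int

float, int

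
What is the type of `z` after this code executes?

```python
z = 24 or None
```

'or' returns first truthy value (24, int)

int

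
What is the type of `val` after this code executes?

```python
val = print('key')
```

print() returns None

NoneType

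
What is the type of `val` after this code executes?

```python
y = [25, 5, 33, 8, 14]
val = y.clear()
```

list.clear() returns None

NoneType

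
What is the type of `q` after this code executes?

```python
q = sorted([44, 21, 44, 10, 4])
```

sorted() always returns list

list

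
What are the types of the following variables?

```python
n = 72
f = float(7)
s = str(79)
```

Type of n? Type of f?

n is int; f is float

int, float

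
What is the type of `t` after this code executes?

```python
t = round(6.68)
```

round() with no ndigits arg returns int

int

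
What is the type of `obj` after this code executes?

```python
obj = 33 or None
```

'or' returns first truthy value (33, int)

int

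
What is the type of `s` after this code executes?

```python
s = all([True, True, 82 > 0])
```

all() returns bool

bool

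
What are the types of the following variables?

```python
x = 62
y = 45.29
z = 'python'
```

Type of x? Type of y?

x is int; y is float

int, float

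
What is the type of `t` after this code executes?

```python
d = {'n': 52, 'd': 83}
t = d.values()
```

.values() returns a dict_values view object

dict_values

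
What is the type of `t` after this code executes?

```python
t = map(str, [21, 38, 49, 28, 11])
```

map() returns a map iterator object

map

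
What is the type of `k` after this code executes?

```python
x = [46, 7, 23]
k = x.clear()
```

list.clear() returns None

NoneType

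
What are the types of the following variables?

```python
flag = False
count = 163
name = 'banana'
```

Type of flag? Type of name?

flag is bool; name is str

bool, str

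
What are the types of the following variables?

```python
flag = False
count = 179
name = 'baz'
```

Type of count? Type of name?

count is int; name is str

int, str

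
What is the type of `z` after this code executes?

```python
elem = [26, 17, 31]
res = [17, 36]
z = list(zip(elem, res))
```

list(zip(...)) returns a list of tuples

list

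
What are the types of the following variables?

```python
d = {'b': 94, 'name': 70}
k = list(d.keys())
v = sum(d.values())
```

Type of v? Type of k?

sum of int values returns int; list(...) returns list

int, list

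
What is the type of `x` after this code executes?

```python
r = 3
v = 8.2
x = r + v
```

int + float returns float (3 + 8.2 = 11.2)

float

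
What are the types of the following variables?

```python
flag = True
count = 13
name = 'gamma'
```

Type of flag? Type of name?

flag is bool; name is str

bool, str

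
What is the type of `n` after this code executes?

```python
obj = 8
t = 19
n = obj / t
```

int / int always returns float in Python 3 (8 / 19 = 0.421053)

float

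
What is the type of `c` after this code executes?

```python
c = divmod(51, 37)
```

divmod() returns a tuple (quotient, remainder)

tuple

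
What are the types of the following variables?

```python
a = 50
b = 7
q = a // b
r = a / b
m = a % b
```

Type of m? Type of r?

int % int returns int; int / int returns float

int, float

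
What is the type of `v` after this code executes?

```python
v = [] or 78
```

'or' returns first truthy value (78, which is int)

int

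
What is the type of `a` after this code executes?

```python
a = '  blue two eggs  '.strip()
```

str.strip() returns str

str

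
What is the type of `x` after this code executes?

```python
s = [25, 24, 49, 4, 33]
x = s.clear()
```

list.clear() returns None

NoneType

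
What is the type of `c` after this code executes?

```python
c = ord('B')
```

ord() returns int (Unicode code point)

int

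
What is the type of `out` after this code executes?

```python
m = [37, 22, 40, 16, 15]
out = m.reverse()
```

list.reverse() returns None

NoneType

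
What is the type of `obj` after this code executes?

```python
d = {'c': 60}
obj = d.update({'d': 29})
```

dict.update() returns None

NoneType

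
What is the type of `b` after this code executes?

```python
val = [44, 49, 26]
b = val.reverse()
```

list.reverse() returns None

NoneType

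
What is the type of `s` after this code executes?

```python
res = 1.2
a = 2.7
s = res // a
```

float // float returns float (floor division preserves float type)

float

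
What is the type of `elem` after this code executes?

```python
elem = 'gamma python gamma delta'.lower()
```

str.lower() returns str

str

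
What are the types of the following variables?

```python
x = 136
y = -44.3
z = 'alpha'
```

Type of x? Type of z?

x is int; z is str

int, str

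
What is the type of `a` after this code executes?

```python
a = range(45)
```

range() returns a range object

range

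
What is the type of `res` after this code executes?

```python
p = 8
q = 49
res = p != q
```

Comparison operators return bool

bool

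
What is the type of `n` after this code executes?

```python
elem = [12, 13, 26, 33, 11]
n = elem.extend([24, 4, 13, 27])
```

list.extend() returns None

NoneType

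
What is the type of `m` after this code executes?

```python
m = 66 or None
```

'or' returns first truthy value (66, int)

int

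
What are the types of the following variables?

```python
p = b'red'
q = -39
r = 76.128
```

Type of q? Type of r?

q is int; r is float

int, float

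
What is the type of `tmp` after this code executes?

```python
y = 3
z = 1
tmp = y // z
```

int // int returns int (3 // 1 = 3)

int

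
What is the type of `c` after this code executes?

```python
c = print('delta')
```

print() returns None

NoneType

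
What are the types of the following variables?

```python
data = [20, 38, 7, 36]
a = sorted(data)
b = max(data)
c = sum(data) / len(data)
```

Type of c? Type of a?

int / int returns float; sorted() returns list

float, list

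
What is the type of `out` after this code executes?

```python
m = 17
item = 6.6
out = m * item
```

int * float returns float (17 * 6.6 = 112.2)

float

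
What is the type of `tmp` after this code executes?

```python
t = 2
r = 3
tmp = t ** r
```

int ** positive int returns int (2 ** 3 = 8)

int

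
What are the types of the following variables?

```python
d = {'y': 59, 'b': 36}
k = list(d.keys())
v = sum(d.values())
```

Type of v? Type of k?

sum of int values returns int; list(...) returns list

int, list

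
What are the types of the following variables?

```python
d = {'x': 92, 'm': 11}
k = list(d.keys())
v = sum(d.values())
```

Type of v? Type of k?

sum of int values returns int; list(...) returns list

int, list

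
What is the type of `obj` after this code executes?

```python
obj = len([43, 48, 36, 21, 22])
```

len() always returns int

int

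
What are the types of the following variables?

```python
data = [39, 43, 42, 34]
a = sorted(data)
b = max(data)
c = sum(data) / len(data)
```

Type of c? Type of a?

int / int returns float; sorted() returns list

float, list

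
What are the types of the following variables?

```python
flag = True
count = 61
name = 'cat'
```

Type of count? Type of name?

count is int; name is str

int, str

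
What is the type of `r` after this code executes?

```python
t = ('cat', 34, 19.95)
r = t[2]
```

Index 2 of tuple is 19.95 which is float

float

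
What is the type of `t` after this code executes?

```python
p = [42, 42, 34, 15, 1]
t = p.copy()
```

list.copy() returns list

list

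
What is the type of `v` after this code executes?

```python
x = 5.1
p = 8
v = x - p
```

float - int returns float (5.1 - 8 = -2.9)

float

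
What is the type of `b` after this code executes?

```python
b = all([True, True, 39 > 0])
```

all() returns bool

bool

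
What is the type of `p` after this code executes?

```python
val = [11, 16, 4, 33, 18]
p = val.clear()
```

list.clear() returns None

NoneType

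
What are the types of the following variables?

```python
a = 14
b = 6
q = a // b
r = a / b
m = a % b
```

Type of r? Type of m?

int / int returns float; int % int returns int

float, int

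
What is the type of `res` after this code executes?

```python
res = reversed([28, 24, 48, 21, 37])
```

reversed() on a list returns a list_reverseiterator

list_reverseiterator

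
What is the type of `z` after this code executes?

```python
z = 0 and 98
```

'and' returns the first falsy value (0, which is int)

int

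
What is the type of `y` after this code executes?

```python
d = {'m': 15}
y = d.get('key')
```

dict.get() returns None when key 'key' is not found and no default given

NoneType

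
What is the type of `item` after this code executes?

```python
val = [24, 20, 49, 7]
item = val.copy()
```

list.copy() returns list

list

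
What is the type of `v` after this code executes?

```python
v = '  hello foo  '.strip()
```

str.strip() returns str

str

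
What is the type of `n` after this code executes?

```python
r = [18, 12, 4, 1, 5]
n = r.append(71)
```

list.append() returns None (mutates in place)

NoneType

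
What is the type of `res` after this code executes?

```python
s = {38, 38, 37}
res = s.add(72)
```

set.add() returns None (mutates in place)

NoneType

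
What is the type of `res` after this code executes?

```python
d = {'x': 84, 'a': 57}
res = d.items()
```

dict.items() returns a dict_items view

dict_items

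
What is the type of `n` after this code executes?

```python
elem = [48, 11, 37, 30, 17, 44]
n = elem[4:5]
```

Slicing a list always returns a list

list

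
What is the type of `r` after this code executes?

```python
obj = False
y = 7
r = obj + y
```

bool + int returns int (False is 0, so 0 + 7 = 7)

int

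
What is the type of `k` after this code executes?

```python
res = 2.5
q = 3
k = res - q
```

float - int returns float (2.5 - 3 = -0.5)

float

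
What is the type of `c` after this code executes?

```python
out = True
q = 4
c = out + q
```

bool + int returns int (True is 1, so 1 + 4 = 5)

int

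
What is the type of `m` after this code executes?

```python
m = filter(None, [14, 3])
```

filter() returns a filter iterator object

filter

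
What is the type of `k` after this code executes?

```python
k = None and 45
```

'and' returns first falsy value (None)

NoneType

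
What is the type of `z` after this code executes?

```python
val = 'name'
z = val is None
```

'is' comparison returns bool

bool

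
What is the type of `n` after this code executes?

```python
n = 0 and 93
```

'and' returns the first falsy value (0, which is int)

int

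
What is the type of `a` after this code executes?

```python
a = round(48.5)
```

round() with no ndigits arg returns int

int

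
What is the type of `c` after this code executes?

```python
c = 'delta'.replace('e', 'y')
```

str.replace() returns str

str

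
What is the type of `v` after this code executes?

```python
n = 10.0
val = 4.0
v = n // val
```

float // float returns float (floor division preserves float type)

float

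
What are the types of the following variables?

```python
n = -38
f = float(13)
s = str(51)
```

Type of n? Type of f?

n is int; f is float

int, float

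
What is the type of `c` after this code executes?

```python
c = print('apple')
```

print() returns None

NoneType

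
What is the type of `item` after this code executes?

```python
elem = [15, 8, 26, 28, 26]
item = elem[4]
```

Indexing a list of ints returns int (elem[4] = 26)

int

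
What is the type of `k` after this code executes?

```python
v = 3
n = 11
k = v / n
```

int / int always returns float in Python 3 (3 / 11 = 0.272727)

float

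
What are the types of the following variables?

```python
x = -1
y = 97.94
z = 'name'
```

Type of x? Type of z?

x is int; z is str

int, str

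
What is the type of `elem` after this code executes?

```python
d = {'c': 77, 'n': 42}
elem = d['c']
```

Accessing dict[str, int] with key 'c' returns int value 77

int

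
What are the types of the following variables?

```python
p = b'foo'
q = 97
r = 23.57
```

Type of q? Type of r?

q is int; r is float

int, float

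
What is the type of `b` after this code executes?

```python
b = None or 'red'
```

'or' with None returns the other value ('red', str)

str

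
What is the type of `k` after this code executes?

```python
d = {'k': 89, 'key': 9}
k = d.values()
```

.values() returns a dict_values view object

dict_values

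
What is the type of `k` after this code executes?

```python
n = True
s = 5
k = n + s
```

bool + int returns int (True is 1, so 1 + 5 = 6)

int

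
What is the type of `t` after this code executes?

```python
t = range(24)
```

range() returns a range object

range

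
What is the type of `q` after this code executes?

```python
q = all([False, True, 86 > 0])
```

all() returns bool

bool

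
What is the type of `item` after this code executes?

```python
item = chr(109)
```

chr() returns str (single character)

str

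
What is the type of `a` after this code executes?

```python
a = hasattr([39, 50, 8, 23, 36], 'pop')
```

hasattr() returns bool

bool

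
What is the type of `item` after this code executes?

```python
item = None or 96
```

'or' with None returns the other value (96, int)

int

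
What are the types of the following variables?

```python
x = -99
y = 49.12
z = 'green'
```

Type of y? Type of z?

y is float; z is str

float, str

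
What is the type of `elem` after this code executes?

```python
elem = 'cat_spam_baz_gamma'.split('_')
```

str.split() returns list

list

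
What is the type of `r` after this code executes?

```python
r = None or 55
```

'or' with None returns the other value (55, int)

int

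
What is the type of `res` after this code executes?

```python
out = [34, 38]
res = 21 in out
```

'in' operator returns bool

bool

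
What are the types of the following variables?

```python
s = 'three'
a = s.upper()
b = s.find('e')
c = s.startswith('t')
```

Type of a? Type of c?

str.upper() returns str; str.startswith() returns bool

str, bool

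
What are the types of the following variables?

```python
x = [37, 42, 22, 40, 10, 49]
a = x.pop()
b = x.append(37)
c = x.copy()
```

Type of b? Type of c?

list.append() returns None; list.copy() returns list

NoneType, list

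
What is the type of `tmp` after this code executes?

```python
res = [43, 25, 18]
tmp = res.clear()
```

list.clear() returns None

NoneType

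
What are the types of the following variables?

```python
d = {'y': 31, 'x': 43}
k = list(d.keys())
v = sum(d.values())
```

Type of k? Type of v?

list(...) returns list; sum of int values returns int

list, int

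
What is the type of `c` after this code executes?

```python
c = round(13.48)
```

round() with no ndigits arg returns int

int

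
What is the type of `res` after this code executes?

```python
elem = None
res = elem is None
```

'is' comparison returns bool

bool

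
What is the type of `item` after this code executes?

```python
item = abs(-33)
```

abs() of int returns int

int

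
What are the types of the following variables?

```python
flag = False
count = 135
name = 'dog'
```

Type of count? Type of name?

count is int; name is str

int, str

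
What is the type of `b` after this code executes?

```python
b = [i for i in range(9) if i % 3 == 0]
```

A list comprehension [...] produces a list

list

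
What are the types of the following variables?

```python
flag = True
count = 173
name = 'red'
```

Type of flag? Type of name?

flag is bool; name is str

bool, str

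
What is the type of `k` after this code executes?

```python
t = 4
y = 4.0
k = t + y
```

int + float returns float (4 + 4.0 = 8.0)

float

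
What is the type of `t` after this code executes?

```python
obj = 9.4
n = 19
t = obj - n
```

float - int returns float (9.4 - 19 = -9.6)

float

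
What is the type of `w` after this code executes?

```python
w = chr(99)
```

chr() returns str (single character)

str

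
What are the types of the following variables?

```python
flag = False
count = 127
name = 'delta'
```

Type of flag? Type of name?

flag is bool; name is str

bool, str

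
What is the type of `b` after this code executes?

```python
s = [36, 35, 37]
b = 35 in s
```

'in' operator returns bool

bool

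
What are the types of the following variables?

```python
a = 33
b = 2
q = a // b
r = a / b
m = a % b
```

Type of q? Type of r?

int // int returns int; int / int returns float

int, float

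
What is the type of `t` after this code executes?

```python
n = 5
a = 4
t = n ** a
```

int ** positive int returns int (5 ** 4 = 625)

int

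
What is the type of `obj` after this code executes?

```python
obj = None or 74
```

'or' with None returns the other value (74, int)

int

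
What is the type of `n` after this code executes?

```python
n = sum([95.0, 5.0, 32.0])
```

sum() of floats returns float

float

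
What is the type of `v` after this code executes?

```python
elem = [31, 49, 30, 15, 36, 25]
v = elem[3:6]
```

Slicing a list always returns a list

list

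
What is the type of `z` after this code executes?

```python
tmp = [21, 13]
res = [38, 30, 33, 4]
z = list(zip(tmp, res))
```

list(zip(...)) returns a list of tuples

list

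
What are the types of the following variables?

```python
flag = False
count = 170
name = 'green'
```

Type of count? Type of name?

count is int; name is str

int, str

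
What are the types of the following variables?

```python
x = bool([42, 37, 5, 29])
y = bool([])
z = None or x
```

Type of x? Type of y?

bool() returns bool; bool() returns bool

bool, bool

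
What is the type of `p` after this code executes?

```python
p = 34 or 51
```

'or' returns the first truthy value (34, which is int)

int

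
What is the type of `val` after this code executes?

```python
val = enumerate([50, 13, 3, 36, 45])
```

enumerate() returns an enumerate iterator object

enumerate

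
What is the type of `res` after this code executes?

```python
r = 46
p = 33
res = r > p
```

Comparison operators return bool

bool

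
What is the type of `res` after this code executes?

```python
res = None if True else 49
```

Ternary: condition is True, if branch (None) taken → NoneType

NoneType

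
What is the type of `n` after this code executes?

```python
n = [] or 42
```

'or' returns first truthy value (42, which is int)

int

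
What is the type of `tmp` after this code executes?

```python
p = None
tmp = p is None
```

'is' comparison returns bool

bool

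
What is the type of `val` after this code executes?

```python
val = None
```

None has type NoneType

NoneType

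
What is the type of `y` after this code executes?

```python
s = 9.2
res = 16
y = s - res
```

float - int returns float (9.2 - 16 = -6.8)

float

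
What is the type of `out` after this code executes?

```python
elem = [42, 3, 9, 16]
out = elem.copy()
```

list.copy() returns list

list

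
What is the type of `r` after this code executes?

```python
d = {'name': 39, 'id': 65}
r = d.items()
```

dict.items() returns a dict_items view

dict_items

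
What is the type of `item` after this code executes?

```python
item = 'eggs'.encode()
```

str.encode() returns bytes

bytes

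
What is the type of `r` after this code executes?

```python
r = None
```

None has type NoneType

NoneType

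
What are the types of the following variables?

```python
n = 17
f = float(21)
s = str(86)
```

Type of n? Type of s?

n is int; s is str

int, str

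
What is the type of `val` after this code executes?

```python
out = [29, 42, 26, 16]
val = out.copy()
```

list.copy() returns list

list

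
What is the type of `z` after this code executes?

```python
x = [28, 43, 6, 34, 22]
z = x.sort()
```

list.sort() returns None (sorts in place)

NoneType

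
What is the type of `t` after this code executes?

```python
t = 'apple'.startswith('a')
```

str.startswith() returns bool

bool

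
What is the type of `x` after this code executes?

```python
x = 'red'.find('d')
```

str.find() returns int (index, or -1)

int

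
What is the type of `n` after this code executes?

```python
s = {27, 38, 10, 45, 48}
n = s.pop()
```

Popping from a set of ints returns int

int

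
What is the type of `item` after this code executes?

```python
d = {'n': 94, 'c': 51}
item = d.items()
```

dict.items() returns a dict_items view

dict_items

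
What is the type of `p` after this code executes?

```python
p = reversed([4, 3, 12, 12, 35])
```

reversed() on a list returns a list_reverseiterator

list_reverseiterator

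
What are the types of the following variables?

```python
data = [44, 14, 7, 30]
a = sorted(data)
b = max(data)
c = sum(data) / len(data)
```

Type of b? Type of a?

max of ints returns int; sorted() returns list

int, list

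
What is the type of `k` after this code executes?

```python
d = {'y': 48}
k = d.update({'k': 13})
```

dict.update() returns None

NoneType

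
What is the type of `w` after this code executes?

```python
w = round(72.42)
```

round() with no ndigits arg returns int

int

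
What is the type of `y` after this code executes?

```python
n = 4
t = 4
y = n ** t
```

int ** positive int returns int (4 ** 4 = 256)

int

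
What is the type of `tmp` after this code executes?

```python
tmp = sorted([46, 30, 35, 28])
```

sorted() always returns list

list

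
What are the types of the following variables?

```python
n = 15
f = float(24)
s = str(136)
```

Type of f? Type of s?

f is float; s is str

float, str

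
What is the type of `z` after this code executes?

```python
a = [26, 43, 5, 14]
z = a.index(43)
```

list.index() returns int

int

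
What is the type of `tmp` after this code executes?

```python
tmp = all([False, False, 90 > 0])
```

all() returns bool

bool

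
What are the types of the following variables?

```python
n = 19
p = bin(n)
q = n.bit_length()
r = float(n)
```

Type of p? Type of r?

bin() returns str; float() returns float

str, float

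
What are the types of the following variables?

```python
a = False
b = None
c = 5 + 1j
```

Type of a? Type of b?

a is bool; b is NoneType

bool, NoneType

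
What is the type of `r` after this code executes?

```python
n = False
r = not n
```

'not' always returns bool

bool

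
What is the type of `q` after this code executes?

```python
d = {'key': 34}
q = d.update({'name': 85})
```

dict.update() returns None

NoneType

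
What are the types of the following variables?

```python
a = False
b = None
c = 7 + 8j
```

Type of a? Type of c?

a is bool; c is complex

bool, complex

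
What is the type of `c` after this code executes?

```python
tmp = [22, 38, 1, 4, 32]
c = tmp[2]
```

Indexing a list of ints returns int (tmp[2] = 1)

int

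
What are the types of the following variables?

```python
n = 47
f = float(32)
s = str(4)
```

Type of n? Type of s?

n is int; s is str

int, str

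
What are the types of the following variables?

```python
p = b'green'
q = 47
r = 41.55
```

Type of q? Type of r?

q is int; r is float

int, float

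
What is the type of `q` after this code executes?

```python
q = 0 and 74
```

'and' returns the first falsy value (0, which is int)

int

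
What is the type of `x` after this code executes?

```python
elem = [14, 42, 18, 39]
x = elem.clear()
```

list.clear() returns None

NoneType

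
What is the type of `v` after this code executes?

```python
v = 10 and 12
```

'and' returns the last value when all truthy (12, which is int)

int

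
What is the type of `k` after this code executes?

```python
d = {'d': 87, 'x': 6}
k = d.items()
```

dict.items() returns a dict_items view

dict_items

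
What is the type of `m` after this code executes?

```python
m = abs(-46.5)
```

abs() of float returns float

float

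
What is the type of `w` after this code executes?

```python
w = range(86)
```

range() returns a range object

range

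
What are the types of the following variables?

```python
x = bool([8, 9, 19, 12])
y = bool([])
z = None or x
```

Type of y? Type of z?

bool() returns bool; None or <bool> returns the bool

bool, bool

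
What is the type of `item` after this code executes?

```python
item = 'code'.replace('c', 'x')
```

str.replace() returns str

str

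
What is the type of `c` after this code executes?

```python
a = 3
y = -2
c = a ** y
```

int ** negative int returns float

float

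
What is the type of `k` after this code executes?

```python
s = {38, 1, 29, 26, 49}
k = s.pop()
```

Popping from a set of ints returns int

int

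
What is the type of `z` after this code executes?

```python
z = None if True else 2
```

Ternary: condition is True, if branch (None) taken → NoneType

NoneType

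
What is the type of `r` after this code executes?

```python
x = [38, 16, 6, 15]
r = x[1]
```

Indexing a list of ints returns int (x[1] = 16)

int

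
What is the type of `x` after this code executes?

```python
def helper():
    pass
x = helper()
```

A function with no return statement returns None

NoneType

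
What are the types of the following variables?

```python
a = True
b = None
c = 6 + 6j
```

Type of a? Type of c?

a is bool; c is complex

bool, complex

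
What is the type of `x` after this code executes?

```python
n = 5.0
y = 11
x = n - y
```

float - int returns float (5.0 - 11 = -6.0)

float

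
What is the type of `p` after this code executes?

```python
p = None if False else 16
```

Ternary: condition is False, else branch (16) taken → int

int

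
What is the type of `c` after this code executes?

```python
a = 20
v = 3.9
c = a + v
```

int + float returns float (20 + 3.9 = 23.9)

float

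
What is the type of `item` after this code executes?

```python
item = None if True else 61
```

Ternary: condition is True, if branch (None) taken → NoneType

NoneType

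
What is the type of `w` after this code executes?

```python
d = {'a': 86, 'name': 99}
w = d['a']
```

Accessing dict[str, int] with key 'a' returns int value 86

int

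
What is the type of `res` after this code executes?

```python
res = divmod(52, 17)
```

divmod() returns a tuple (quotient, remainder)

tuple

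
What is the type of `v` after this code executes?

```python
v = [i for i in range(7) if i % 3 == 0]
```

A list comprehension [...] produces a list

list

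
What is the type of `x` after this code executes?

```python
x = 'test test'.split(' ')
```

str.split() returns list

list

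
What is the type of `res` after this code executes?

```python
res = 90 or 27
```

'or' returns the first truthy value (90, which is int)

int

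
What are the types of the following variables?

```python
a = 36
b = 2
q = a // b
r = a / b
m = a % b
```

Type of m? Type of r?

int % int returns int; int / int returns float

int, float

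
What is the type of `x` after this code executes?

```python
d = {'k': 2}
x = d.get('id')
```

dict.get() returns None when key 'id' is not found and no default given

NoneType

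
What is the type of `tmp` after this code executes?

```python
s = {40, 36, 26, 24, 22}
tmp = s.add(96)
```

set.add() returns None (mutates in place)

NoneType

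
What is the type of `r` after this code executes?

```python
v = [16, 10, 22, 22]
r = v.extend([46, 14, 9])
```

list.extend() returns None

NoneType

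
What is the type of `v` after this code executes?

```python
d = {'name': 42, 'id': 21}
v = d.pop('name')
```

dict.pop() returns the value (int)

int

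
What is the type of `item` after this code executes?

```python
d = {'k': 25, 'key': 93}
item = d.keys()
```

.keys() returns a dict_keys view object

dict_keys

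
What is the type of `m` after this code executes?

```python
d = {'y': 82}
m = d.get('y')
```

dict.get() returns the value (int) when key is found

int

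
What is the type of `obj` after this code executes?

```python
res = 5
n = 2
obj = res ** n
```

int ** positive int returns int (5 ** 2 = 25)

int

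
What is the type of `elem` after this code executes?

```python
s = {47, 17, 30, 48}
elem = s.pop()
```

Popping from a set of ints returns int

int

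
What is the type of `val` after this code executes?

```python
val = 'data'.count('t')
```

str.count() returns int

int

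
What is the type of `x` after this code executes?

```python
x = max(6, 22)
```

max() of ints returns int

int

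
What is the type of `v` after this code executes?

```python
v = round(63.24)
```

round() with no ndigits arg returns int

int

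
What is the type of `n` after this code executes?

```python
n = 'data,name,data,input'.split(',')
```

str.split() returns list

list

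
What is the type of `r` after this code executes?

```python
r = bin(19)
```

bin() returns str representation

str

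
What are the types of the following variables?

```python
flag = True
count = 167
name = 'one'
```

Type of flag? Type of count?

flag is bool; count is int

bool, int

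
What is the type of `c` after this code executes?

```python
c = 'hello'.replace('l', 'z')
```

str.replace() returns str

str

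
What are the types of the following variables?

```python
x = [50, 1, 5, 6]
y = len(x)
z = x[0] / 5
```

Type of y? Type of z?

len() returns int; int / int returns float

int, float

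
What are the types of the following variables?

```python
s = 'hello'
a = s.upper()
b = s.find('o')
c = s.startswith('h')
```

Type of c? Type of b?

str.startswith() returns bool; str.find() returns int

bool, int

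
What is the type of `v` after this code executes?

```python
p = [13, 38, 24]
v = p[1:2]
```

Slicing a list always returns a list

list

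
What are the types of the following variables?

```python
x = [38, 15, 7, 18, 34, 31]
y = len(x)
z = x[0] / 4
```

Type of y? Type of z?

len() returns int; int / int returns float

int, float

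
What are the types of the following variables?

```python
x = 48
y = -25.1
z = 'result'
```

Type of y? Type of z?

y is float; z is str

float, str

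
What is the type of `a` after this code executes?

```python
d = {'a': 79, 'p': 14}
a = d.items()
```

dict.items() returns a dict_items view

dict_items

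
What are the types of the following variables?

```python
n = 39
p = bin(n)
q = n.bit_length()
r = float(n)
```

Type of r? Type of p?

float() returns float; bin() returns str

float, str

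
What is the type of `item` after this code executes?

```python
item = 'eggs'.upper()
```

str.upper() returns str

str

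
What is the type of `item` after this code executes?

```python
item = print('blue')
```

print() returns None

NoneType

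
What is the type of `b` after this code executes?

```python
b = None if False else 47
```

Ternary: condition is False, else branch (47) taken → int

int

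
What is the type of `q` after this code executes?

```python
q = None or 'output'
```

'or' with None returns the other value ('output', str)

str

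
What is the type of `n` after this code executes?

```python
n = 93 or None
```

'or' returns first truthy value (93, int)

int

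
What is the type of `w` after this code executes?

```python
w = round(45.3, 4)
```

round() with ndigits arg returns float

float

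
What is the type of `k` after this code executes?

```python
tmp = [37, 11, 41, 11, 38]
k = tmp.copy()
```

list.copy() returns list

list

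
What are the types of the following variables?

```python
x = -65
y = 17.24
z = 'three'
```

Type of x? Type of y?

x is int; y is float

int, float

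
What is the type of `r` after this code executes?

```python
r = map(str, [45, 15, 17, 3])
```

map() returns a map iterator object

map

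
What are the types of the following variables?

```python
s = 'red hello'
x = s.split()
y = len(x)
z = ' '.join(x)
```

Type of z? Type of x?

str.join() returns str; str.split() returns list

str, list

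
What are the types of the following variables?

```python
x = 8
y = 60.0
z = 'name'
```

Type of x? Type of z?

x is int; z is str

int, str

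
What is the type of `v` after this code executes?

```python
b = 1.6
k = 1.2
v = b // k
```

float // float returns float (floor division preserves float type)

float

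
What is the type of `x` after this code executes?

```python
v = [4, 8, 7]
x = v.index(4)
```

list.index() returns int

int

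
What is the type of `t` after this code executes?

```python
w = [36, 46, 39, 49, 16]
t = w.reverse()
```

list.reverse() returns None

NoneType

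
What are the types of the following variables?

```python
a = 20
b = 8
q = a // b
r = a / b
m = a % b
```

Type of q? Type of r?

int // int returns int; int / int returns float

int, float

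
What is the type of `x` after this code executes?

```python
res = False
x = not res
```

'not' always returns bool

bool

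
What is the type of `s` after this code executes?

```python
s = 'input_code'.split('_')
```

str.split() returns list

list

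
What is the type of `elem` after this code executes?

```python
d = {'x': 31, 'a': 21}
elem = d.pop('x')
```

dict.pop() returns the value (int)

int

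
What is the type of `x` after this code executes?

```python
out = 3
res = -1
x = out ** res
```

int ** negative int returns float

float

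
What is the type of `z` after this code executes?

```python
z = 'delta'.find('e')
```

str.find() returns int (index, or -1)

int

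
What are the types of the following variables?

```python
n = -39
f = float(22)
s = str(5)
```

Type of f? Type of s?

f is float; s is str

float, str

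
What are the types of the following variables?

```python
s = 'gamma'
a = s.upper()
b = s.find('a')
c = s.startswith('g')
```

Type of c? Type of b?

str.startswith() returns bool; str.find() returns int

bool, int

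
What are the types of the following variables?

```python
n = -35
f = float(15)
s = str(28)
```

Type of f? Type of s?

f is float; s is str

float, str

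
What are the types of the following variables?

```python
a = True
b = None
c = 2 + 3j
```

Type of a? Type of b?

a is bool; b is NoneType

bool, NoneType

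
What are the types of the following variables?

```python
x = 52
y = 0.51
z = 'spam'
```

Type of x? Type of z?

x is int; z is str

int, str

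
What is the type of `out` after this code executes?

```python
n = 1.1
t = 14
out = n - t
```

float - int returns float (1.1 - 14 = -12.9)

float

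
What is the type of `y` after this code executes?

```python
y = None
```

None has type NoneType

NoneType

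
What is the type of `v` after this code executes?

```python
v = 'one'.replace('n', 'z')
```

str.replace() returns str

str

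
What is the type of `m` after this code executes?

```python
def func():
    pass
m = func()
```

A function with no return statement returns None

NoneType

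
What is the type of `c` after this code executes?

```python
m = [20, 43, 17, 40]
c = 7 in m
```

'in' operator returns bool

bool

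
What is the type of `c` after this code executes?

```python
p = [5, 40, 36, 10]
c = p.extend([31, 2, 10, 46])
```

list.extend() returns None

NoneType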